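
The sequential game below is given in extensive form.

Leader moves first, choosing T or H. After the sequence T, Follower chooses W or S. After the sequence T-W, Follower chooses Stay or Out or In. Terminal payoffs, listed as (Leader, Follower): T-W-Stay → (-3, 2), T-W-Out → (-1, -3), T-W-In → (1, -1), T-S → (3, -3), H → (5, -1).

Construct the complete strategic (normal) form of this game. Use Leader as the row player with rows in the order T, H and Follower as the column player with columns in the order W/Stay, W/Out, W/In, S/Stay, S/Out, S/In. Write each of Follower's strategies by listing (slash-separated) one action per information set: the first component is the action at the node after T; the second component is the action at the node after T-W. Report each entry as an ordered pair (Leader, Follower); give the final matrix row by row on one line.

       W/Stay    W/Out     W/In   S/Stay    S/Out     S/In
   T   (-3,2)  (-1,-3)   (1,-1)   (3,-3)   (3,-3)   (3,-3)
   H   (5,-1)   (5,-1)   (5,-1)   (5,-1)   (5,-1)   (5,-1)

T: (-3,2) (-1,-3) (1,-1) (3,-3) (3,-3) (3,-3) | H: (5,-1) (5,-1) (5,-1) (5,-1) (5,-1) (5,-1)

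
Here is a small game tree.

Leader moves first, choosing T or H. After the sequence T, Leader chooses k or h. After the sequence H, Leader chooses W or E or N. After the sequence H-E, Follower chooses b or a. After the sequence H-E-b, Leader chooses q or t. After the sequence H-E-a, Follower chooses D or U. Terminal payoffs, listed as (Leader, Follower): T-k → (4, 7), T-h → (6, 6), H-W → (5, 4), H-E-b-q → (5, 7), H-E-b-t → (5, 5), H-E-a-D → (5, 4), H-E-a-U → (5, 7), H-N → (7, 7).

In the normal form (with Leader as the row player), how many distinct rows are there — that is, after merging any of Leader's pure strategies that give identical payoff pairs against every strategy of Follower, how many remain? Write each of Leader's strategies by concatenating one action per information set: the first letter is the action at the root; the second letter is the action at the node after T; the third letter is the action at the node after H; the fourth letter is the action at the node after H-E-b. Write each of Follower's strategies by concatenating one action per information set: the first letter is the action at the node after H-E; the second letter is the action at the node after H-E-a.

6

Leader has 24 pure strategies: TkWq, TkWt, TkEq, TkEt, TkNq, TkNt, ThWq, ThWt, ThEq, ThEt, ThNq, ThNt, HkWq, HkWt, HkEq, HkEt, HkNq, HkNt, HhWq, HhWt, HhEq, HhEt, HhNq, HhNt. Columns: bD, bU, aD, aU.
{TkWq, TkWt, TkEq, TkEt, TkNq, TkNt} → row (4,7) (4,7) (4,7) (4,7)
{ThWq, ThWt, ThEq, ThEt, ThNq, ThNt} → row (6,6) (6,6) (6,6) (6,6)
{HkWq, HkWt, HhWq, HhWt} → row (5,4) (5,4) (5,4) (5,4)
{HkEq, HhEq} → row (5,7) (5,7) (5,4) (5,7)
{HkEt, HhEt} → row (5,5) (5,5) (5,4) (5,7)
{HkNq, HkNt, HhNq, HhNt} → row (7,7) (7,7) (7,7) (7,7)
That's 6 distinct rows out of 24 strategies.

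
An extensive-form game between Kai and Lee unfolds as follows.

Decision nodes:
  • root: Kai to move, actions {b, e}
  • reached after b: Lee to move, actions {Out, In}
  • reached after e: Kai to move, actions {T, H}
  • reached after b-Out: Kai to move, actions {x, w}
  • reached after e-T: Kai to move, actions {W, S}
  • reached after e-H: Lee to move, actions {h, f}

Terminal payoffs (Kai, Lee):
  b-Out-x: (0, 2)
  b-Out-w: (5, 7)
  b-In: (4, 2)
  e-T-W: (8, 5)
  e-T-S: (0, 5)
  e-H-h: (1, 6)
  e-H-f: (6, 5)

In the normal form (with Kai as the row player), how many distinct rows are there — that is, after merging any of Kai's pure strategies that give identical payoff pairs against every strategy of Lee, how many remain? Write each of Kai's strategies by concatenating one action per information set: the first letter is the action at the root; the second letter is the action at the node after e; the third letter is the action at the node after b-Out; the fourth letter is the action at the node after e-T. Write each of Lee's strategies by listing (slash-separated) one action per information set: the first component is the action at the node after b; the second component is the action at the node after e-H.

Kai has 16 pure strategies: bTxW, bTxS, bTwW, bTwS, bHxW, bHxS, bHwW, bHwS, eTxW, eTxS, eTwW, eTwS, eHxW, eHxS, eHwW, eHwS. Columns: Out/h, Out/f, In/h, In/f.
{bTxW, bTxS, bHxW, bHxS} → row (0,2) (0,2) (4,2) (4,2)
{bTwW, bTwS, bHwW, bHwS} → row (5,7) (5,7) (4,2) (4,2)
{eTxW, eTwW} → row (8,5) (8,5) (8,5) (8,5)
{eTxS, eTwS} → row (0,5) (0,5) (0,5) (0,5)
{eHxW, eHxS, eHwW, eHwS} → row (1,6) (6,5) (1,6) (6,5)
That's 5 distinct rows out of 16 strategies.

5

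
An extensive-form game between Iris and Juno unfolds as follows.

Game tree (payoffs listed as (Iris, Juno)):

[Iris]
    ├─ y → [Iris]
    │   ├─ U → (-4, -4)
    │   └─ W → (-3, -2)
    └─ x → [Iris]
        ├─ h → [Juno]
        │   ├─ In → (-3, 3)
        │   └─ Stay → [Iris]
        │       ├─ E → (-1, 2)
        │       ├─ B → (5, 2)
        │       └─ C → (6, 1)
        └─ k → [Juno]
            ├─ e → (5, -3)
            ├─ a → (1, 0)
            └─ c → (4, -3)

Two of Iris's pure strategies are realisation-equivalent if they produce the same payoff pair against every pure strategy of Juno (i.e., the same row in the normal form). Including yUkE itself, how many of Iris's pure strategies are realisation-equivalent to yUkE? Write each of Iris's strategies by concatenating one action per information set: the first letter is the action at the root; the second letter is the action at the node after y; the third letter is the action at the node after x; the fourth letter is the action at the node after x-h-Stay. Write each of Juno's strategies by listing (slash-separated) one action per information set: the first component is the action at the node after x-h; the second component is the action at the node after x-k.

Row for yUkE (columns In/e, In/a, In/c, Stay/e, Stay/a, Stay/c): (-4,-4) (-4,-4) (-4,-4) (-4,-4) (-4,-4) (-4,-4).
Under yUkE, Iris's choice at the node after x and at the node after x-h-Stay can never be reached regardless of what Juno does, so varying those choices leaves every outcome unchanged.
Holding the reachable choices fixed and varying the unreachable ones freely already gives 2 × 3 = 6 equivalent strategies.
No other strategy reproduces this row, so those 6 are the full class: yUhE, yUhB, yUhC, yUkE, yUkB, yUkC.

6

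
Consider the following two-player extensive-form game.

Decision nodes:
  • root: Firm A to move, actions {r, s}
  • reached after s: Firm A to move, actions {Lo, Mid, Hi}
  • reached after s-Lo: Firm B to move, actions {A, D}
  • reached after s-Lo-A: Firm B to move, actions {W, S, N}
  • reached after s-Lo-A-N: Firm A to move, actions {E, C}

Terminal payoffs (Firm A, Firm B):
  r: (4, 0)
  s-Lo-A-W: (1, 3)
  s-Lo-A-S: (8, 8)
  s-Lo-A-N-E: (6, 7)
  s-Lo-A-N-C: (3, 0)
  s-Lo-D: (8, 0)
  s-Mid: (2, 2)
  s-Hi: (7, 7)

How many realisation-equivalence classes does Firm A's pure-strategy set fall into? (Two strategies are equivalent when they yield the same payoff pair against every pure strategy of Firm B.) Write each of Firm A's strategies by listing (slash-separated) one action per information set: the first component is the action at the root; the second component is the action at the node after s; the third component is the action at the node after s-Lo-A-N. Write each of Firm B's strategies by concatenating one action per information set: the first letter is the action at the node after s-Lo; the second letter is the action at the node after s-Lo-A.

5

Firm A has 12 pure strategies: r/Lo/E, r/Lo/C, r/Mid/E, r/Mid/C, r/Hi/E, r/Hi/C, s/Lo/E, s/Lo/C, s/Mid/E, s/Mid/C, s/Hi/E, s/Hi/C. Columns: AW, AS, AN, DW, DS, DN.
{r/Lo/E, r/Lo/C, r/Mid/E, r/Mid/C, r/Hi/E, r/Hi/C} → row (4,0) (4,0) (4,0) (4,0) (4,0) (4,0)
{s/Lo/E} → row (1,3) (8,8) (6,7) (8,0) (8,0) (8,0)
{s/Lo/C} → row (1,3) (8,8) (3,0) (8,0) (8,0) (8,0)
{s/Mid/E, s/Mid/C} → row (2,2) (2,2) (2,2) (2,2) (2,2) (2,2)
{s/Hi/E, s/Hi/C} → row (7,7) (7,7) (7,7) (7,7) (7,7) (7,7)
That's 5 distinct rows out of 12 strategies.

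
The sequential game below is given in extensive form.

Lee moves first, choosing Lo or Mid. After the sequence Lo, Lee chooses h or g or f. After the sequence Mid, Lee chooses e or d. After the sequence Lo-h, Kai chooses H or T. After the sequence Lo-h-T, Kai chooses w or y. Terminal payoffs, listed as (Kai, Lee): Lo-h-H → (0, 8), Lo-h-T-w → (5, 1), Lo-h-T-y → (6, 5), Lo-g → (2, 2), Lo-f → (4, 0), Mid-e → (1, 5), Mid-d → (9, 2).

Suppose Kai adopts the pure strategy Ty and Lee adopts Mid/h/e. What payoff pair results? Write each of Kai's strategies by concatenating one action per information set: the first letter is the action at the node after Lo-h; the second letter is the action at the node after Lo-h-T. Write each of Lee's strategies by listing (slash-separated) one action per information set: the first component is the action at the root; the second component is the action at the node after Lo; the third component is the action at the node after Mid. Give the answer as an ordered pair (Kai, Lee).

(1, 5)

Trace the play path from the root:
  Lee plays Mid
  Lee plays e at [Mid]
→ terminal payoff (1, 5).
(Kai's choice at the node after Lo-h is never reached on this path, so it doesn't affect the outcome.)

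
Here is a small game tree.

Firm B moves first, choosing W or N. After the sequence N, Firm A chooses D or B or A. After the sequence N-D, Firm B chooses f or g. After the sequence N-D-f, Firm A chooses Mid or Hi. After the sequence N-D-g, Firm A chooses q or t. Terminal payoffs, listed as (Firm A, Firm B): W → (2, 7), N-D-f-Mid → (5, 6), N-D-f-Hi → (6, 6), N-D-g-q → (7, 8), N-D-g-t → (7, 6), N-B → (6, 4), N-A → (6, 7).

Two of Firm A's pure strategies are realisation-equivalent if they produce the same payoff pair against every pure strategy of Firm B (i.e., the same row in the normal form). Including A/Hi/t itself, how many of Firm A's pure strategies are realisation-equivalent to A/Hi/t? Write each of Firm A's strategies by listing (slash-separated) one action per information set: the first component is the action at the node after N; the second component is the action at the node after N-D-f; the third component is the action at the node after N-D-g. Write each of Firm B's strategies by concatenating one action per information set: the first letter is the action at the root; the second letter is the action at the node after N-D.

4

Row for A/Hi/t (columns Wf, Wg, Nf, Ng): (2,7) (2,7) (6,7) (6,7).
Under A/Hi/t, Firm A's choice at the node after N-D-f and at the node after N-D-g can never be reached regardless of what Firm B does, so varying those choices leaves every outcome unchanged.
Holding the reachable choices fixed and varying the unreachable ones freely already gives 2 × 2 = 4 equivalent strategies.
No other strategy reproduces this row, so those 4 are the full class: A/Mid/q, A/Mid/t, A/Hi/q, A/Hi/t.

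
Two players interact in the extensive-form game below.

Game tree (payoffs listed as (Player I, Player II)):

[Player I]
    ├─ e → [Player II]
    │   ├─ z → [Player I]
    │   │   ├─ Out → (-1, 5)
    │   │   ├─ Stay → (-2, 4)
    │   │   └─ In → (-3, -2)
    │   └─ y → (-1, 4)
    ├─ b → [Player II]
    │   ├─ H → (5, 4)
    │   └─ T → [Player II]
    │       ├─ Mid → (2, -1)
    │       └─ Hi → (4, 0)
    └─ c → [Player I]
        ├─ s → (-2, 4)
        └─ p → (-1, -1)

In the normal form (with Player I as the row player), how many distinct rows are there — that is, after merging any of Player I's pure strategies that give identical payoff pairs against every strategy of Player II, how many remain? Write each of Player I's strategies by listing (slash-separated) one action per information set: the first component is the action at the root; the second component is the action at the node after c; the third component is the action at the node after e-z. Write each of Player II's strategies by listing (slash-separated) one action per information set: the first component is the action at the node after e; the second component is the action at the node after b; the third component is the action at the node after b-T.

Player I has 18 pure strategies: e/s/Out, e/s/Stay, e/s/In, e/p/Out, e/p/Stay, e/p/In, b/s/Out, b/s/Stay, b/s/In, b/p/Out, b/p/Stay, b/p/In, c/s/Out, c/s/Stay, c/s/In, c/p/Out, c/p/Stay, c/p/In. Columns: z/H/Mid, z/H/Hi, z/T/Mid, z/T/Hi, y/H/Mid, y/H/Hi, y/T/Mid, y/T/Hi.
{e/s/Out, e/p/Out} → row (-1,5) (-1,5) (-1,5) (-1,5) (-1,4) (-1,4) (-1,4) (-1,4)
{e/s/Stay, e/p/Stay} → row (-2,4) (-2,4) (-2,4) (-2,4) (-1,4) (-1,4) (-1,4) (-1,4)
{e/s/In, e/p/In} → row (-3,-2) (-3,-2) (-3,-2) (-3,-2) (-1,4) (-1,4) (-1,4) (-1,4)
{b/s/Out, b/s/Stay, b/s/In, b/p/Out, b/p/Stay, b/p/In} → row (5,4) (5,4) (2,-1) (4,0) (5,4) (5,4) (2,-1) (4,0)
{c/s/Out, c/s/Stay, c/s/In} → row (-2,4) (-2,4) (-2,4) (-2,4) (-2,4) (-2,4) (-2,4) (-2,4)
{c/p/Out, c/p/Stay, c/p/In} → row (-1,-1) (-1,-1) (-1,-1) (-1,-1) (-1,-1) (-1,-1) (-1,-1) (-1,-1)
That's 6 distinct rows out of 18 strategies.

6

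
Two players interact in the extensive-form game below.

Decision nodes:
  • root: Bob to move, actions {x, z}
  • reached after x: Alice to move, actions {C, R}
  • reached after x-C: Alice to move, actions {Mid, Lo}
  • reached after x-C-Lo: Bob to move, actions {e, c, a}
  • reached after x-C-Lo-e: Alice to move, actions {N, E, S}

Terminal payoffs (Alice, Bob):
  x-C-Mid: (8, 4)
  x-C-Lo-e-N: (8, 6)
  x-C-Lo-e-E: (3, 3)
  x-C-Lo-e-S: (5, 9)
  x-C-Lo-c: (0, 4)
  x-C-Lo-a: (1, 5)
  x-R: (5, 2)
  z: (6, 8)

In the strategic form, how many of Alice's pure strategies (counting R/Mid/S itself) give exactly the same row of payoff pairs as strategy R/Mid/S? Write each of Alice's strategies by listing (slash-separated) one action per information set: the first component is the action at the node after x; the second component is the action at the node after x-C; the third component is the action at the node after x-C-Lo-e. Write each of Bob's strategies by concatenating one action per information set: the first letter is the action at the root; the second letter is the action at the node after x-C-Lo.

Row for R/Mid/S (columns xe, xc, xa, ze, zc, za): (5,2) (5,2) (5,2) (6,8) (6,8) (6,8).
Under R/Mid/S, Alice's choice at the node after x-C and at the node after x-C-Lo-e can never be reached regardless of what Bob does, so varying those choices leaves every outcome unchanged.
Holding the reachable choices fixed and varying the unreachable ones freely already gives 2 × 3 = 6 equivalent strategies.
No other strategy reproduces this row, so those 6 are the full class: R/Mid/N, R/Mid/E, R/Mid/S, R/Lo/N, R/Lo/E, R/Lo/S.

6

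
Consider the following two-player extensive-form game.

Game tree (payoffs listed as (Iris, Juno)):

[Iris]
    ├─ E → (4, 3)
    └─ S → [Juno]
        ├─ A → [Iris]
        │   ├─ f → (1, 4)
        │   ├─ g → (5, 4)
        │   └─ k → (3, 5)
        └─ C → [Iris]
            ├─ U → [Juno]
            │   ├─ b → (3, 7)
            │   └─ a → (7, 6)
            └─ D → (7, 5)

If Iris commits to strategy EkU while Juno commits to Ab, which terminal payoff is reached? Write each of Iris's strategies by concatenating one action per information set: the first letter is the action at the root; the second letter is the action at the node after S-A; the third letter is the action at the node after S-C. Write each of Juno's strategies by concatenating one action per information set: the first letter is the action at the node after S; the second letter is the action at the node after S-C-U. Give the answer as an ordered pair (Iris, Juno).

Trace the play path from the root:
  Iris plays E
→ terminal payoff (4, 3).
(Iris's choice at the node after S-A is never reached on this path, so it doesn't affect the outcome.)

(4, 3)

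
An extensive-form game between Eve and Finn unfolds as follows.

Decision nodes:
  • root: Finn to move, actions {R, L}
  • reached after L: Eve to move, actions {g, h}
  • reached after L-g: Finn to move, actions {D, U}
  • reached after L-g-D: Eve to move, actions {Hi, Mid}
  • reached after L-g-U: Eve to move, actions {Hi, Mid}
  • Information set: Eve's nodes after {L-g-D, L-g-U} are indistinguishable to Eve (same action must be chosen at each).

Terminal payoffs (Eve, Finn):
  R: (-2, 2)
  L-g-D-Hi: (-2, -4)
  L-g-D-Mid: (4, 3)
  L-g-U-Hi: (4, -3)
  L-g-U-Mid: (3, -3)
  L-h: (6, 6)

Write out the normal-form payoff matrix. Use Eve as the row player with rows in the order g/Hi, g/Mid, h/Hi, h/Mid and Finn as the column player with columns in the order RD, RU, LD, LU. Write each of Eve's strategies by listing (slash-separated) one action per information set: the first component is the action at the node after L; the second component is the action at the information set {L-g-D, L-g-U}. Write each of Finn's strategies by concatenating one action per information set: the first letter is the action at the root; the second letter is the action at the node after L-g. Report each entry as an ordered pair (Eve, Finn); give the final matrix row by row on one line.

g/Hi: (-2,2) (-2,2) (-2,-4) (4,-3) | g/Mid: (-2,2) (-2,2) (4,3) (3,-3) | h/Hi: (-2,2) (-2,2) (6,6) (6,6) | h/Mid: (-2,2) (-2,2) (6,6) (6,6)

            RD       RU       LD       LU
 g/Hi   (-2,2)   (-2,2)  (-2,-4)   (4,-3)
g/Mid   (-2,2)   (-2,2)    (4,3)   (3,-3)
 h/Hi   (-2,2)   (-2,2)    (6,6)    (6,6)
h/Mid   (-2,2)   (-2,2)    (6,6)    (6,6)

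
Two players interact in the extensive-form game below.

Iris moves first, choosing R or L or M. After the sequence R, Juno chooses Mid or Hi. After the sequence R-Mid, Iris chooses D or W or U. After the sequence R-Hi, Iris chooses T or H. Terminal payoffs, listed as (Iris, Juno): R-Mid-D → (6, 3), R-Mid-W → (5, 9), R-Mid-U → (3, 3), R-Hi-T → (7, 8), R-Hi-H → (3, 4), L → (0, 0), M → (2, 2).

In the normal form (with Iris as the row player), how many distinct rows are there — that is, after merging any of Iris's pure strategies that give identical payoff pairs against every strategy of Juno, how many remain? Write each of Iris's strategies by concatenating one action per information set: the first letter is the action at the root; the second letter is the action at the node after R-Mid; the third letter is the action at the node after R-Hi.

Iris has 18 pure strategies: RDT, RDH, RWT, RWH, RUT, RUH, LDT, LDH, LWT, LWH, LUT, LUH, MDT, MDH, MWT, MWH, MUT, MUH. Columns: Mid, Hi.
{RDT} → row (6,3) (7,8)
{RDH} → row (6,3) (3,4)
{RWT} → row (5,9) (7,8)
{RWH} → row (5,9) (3,4)
{RUT} → row (3,3) (7,8)
{RUH} → row (3,3) (3,4)
{LDT, LDH, LWT, LWH, LUT, LUH} → row (0,0) (0,0)
{MDT, MDH, MWT, MWH, MUT, MUH} → row (2,2) (2,2)
That's 8 distinct rows out of 18 strategies.

8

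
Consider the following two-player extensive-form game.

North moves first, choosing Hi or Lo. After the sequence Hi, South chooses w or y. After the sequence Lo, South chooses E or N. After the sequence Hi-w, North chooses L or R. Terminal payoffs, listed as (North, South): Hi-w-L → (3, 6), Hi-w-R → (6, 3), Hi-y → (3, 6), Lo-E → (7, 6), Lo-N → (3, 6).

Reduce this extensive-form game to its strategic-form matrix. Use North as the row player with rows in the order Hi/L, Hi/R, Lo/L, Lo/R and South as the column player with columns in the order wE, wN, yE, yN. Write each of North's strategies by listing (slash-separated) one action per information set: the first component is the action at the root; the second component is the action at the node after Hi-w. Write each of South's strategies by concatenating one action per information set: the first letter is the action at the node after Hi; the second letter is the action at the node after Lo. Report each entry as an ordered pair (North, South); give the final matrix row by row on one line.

Hi/L: (3,6) (3,6) (3,6) (3,6) | Hi/R: (6,3) (6,3) (3,6) (3,6) | Lo/L: (7,6) (3,6) (7,6) (3,6) | Lo/R: (7,6) (3,6) (7,6) (3,6)

Row Hi/L: wE→(3,6), wN→(3,6), yE→(3,6), yN→(3,6)
Row Hi/R: wE→(6,3), wN→(6,3), yE→(3,6), yN→(3,6)
Row Lo/L: wE→(7,6), wN→(3,6), yE→(7,6), yN→(3,6)
Row Lo/R: wE→(7,6), wN→(3,6), yE→(7,6), yN→(3,6)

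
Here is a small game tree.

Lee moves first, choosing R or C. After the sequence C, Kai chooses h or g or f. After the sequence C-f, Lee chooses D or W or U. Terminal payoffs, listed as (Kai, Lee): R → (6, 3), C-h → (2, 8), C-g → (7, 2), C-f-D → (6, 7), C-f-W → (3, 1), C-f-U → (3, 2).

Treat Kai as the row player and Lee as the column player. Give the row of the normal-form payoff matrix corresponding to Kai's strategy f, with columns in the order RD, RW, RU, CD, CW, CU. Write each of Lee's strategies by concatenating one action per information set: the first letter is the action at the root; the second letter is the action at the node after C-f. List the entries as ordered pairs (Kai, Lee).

vs RD: Lee plays R → (6, 3)
vs RW: Lee plays R → (6, 3)
vs RU: Lee plays R → (6, 3)
vs CD: Lee plays C → Kai plays f at [C] → Lee plays D at [C-f] → (6, 7)
vs CW: Lee plays C → Kai plays f at [C] → Lee plays W at [C-f] → (3, 1)
vs CU: Lee plays C → Kai plays f at [C] → Lee plays U at [C-f] → (3, 2)

(6,3) (6,3) (6,3) (6,7) (3,1) (3,2)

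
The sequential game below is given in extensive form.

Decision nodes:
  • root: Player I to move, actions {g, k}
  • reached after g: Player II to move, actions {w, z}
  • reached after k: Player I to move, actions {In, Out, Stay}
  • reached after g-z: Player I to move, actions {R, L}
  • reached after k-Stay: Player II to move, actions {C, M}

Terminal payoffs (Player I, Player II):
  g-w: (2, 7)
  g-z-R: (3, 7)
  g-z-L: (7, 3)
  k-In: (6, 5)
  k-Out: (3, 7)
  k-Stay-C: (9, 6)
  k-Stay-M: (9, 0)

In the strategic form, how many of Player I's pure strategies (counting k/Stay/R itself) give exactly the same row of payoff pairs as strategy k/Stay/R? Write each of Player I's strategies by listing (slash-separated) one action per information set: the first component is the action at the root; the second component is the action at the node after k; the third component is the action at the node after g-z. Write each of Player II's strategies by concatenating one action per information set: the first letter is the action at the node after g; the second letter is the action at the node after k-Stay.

Row for k/Stay/R (columns wC, wM, zC, zM): (9,6) (9,0) (9,6) (9,0).
Under k/Stay/R, Player I's choice at the node after g-z can never be reached regardless of what Player II does, so varying those choices leaves every outcome unchanged.
Holding the reachable choices fixed and varying the unreachable one freely already gives 2 equivalent strategies.
No other strategy reproduces this row, so those 2 are the full class: k/Stay/R, k/Stay/L.

2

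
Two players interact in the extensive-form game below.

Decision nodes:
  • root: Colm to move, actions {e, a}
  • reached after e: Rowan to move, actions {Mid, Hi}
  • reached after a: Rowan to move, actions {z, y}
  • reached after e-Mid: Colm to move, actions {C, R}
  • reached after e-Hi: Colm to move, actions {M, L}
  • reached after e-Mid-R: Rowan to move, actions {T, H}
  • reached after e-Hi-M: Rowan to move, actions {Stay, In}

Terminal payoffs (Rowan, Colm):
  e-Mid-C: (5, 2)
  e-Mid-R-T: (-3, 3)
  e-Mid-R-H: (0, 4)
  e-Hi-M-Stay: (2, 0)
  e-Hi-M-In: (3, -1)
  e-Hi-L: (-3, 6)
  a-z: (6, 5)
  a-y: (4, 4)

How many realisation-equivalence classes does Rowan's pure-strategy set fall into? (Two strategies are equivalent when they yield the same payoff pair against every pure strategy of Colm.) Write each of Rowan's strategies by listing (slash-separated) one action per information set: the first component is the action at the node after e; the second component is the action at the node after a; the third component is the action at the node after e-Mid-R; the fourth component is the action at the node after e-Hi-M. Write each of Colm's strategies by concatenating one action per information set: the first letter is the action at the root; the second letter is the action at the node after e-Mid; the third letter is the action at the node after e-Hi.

8

Rowan has 16 pure strategies: Mid/z/T/Stay, Mid/z/T/In, Mid/z/H/Stay, Mid/z/H/In, Mid/y/T/Stay, Mid/y/T/In, Mid/y/H/Stay, Mid/y/H/In, Hi/z/T/Stay, Hi/z/T/In, Hi/z/H/Stay, Hi/z/H/In, Hi/y/T/Stay, Hi/y/T/In, Hi/y/H/Stay, Hi/y/H/In. Columns: eCM, eCL, eRM, eRL, aCM, aCL, aRM, aRL.
{Mid/z/T/Stay, Mid/z/T/In} → row (5,2) (5,2) (-3,3) (-3,3) (6,5) (6,5) (6,5) (6,5)
{Mid/z/H/Stay, Mid/z/H/In} → row (5,2) (5,2) (0,4) (0,4) (6,5) (6,5) (6,5) (6,5)
{Mid/y/T/Stay, Mid/y/T/In} → row (5,2) (5,2) (-3,3) (-3,3) (4,4) (4,4) (4,4) (4,4)
{Mid/y/H/Stay, Mid/y/H/In} → row (5,2) (5,2) (0,4) (0,4) (4,4) (4,4) (4,4) (4,4)
{Hi/z/T/Stay, Hi/z/H/Stay} → row (2,0) (-3,6) (2,0) (-3,6) (6,5) (6,5) (6,5) (6,5)
{Hi/z/T/In, Hi/z/H/In} → row (3,-1) (-3,6) (3,-1) (-3,6) (6,5) (6,5) (6,5) (6,5)
{Hi/y/T/Stay, Hi/y/H/Stay} → row (2,0) (-3,6) (2,0) (-3,6) (4,4) (4,4) (4,4) (4,4)
{Hi/y/T/In, Hi/y/H/In} → row (3,-1) (-3,6) (3,-1) (-3,6) (4,4) (4,4) (4,4) (4,4)
That's 8 distinct rows out of 16 strategies.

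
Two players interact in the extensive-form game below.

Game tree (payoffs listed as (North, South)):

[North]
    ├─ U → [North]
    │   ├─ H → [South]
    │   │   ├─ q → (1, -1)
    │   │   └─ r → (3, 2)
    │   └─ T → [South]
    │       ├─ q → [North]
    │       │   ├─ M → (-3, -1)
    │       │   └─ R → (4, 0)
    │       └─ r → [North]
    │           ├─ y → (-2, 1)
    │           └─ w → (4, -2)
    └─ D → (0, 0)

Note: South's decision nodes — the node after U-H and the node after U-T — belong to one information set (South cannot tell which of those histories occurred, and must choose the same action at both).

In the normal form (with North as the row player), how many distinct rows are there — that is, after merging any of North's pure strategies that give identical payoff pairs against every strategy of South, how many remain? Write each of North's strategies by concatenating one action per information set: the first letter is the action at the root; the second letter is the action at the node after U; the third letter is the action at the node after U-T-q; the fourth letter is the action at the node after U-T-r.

North has 16 pure strategies: UHMy, UHMw, UHRy, UHRw, UTMy, UTMw, UTRy, UTRw, DHMy, DHMw, DHRy, DHRw, DTMy, DTMw, DTRy, DTRw. Columns: q, r.
{UHMy, UHMw, UHRy, UHRw} → row (1,-1) (3,2)
{UTMy} → row (-3,-1) (-2,1)
{UTMw} → row (-3,-1) (4,-2)
{UTRy} → row (4,0) (-2,1)
{UTRw} → row (4,0) (4,-2)
{DHMy, DHMw, DHRy, DHRw, DTMy, DTMw, DTRy, DTRw} → row (0,0) (0,0)
That's 6 distinct rows out of 16 strategies.

6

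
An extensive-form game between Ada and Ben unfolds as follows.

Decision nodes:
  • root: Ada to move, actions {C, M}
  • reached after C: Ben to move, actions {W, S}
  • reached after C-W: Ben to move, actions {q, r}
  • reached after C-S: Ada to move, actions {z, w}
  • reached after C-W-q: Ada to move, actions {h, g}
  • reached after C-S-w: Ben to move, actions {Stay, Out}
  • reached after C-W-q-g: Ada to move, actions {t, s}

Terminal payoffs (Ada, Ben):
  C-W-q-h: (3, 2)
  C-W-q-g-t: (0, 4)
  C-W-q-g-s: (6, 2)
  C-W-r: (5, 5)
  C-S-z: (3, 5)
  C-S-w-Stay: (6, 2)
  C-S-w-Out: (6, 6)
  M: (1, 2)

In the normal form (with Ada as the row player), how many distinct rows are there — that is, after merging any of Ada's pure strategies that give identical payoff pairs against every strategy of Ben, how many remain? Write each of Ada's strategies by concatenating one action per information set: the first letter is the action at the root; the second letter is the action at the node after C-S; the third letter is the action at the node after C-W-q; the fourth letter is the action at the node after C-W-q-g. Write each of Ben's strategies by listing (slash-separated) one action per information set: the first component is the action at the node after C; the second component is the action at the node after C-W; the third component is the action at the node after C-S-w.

7

Ada has 16 pure strategies: Czht, Czhs, Czgt, Czgs, Cwht, Cwhs, Cwgt, Cwgs, Mzht, Mzhs, Mzgt, Mzgs, Mwht, Mwhs, Mwgt, Mwgs. Columns: W/q/Stay, W/q/Out, W/r/Stay, W/r/Out, S/q/Stay, S/q/Out, S/r/Stay, S/r/Out.
{Czht, Czhs} → row (3,2) (3,2) (5,5) (5,5) (3,5) (3,5) (3,5) (3,5)
{Czgt} → row (0,4) (0,4) (5,5) (5,5) (3,5) (3,5) (3,5) (3,5)
{Czgs} → row (6,2) (6,2) (5,5) (5,5) (3,5) (3,5) (3,5) (3,5)
{Cwht, Cwhs} → row (3,2) (3,2) (5,5) (5,5) (6,2) (6,6) (6,2) (6,6)
{Cwgt} → row (0,4) (0,4) (5,5) (5,5) (6,2) (6,6) (6,2) (6,6)
{Cwgs} → row (6,2) (6,2) (5,5) (5,5) (6,2) (6,6) (6,2) (6,6)
{Mzht, Mzhs, Mzgt, Mzgs, Mwht, Mwhs, Mwgt, Mwgs} → row (1,2) (1,2) (1,2) (1,2) (1,2) (1,2) (1,2) (1,2)
That's 7 distinct rows out of 16 strategies.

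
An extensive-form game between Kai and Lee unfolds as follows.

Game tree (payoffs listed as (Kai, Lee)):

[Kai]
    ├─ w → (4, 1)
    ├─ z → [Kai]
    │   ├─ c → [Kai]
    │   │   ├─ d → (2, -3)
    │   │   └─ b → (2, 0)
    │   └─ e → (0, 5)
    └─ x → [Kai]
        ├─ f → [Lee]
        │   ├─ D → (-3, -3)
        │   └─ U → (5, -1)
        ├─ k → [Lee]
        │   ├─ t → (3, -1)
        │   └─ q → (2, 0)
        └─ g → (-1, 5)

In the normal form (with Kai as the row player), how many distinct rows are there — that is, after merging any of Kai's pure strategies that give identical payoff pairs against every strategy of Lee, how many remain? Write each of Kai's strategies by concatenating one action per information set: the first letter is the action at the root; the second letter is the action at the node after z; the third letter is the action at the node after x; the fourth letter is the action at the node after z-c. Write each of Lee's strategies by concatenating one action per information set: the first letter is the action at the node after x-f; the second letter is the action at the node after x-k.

Kai has 36 pure strategies: wcfd, wcfb, wckd, wckb, wcgd, wcgb, wefd, wefb, wekd, wekb, wegd, wegb, zcfd, zcfb, zckd, zckb, zcgd, zcgb, zefd, zefb, zekd, zekb, zegd, zegb, xcfd, xcfb, xckd, xckb, xcgd, xcgb, xefd, xefb, xekd, xekb, xegd, xegb. Columns: Dt, Dq, Ut, Uq.
{wcfd, wcfb, wckd, wckb, wcgd, wcgb, wefd, wefb, wekd, wekb, wegd, wegb} → row (4,1) (4,1) (4,1) (4,1)
{zcfd, zckd, zcgd} → row (2,-3) (2,-3) (2,-3) (2,-3)
{zcfb, zckb, zcgb} → row (2,0) (2,0) (2,0) (2,0)
{zefd, zefb, zekd, zekb, zegd, zegb} → row (0,5) (0,5) (0,5) (0,5)
{xcfd, xcfb, xefd, xefb} → row (-3,-3) (-3,-3) (5,-1) (5,-1)
{xckd, xckb, xekd, xekb} → row (3,-1) (2,0) (3,-1) (2,0)
{xcgd, xcgb, xegd, xegb} → row (-1,5) (-1,5) (-1,5) (-1,5)
That's 7 distinct rows out of 36 strategies.

7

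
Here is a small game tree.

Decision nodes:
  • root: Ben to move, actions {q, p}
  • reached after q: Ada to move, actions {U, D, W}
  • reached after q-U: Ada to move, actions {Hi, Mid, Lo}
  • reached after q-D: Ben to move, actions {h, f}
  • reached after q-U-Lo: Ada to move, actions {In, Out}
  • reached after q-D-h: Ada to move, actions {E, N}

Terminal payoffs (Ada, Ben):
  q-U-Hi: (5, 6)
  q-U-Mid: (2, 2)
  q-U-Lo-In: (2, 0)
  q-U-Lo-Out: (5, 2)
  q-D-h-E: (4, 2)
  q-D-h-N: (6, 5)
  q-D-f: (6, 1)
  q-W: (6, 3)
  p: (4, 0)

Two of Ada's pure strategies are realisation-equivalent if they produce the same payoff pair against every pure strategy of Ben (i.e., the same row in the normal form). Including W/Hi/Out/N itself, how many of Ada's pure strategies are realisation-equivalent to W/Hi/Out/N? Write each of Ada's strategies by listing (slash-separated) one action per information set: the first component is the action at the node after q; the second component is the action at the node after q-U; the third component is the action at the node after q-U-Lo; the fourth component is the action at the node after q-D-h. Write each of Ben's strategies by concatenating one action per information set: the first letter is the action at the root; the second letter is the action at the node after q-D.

Row for W/Hi/Out/N (columns qh, qf, ph, pf): (6,3) (6,3) (4,0) (4,0).
Under W/Hi/Out/N, Ada's choice at the node after q-U and at the node after q-U-Lo and at the node after q-D-h can never be reached regardless of what Ben does, so varying those choices leaves every outcome unchanged.
Holding the reachable choices fixed and varying the unreachable ones freely already gives 3 × 2 × 2 = 12 equivalent strategies.
No other strategy reproduces this row, so those 12 are the full class: W/Hi/In/E, W/Hi/In/N, W/Hi/Out/E, W/Hi/Out/N, W/Mid/In/E, W/Mid/In/N, W/Mid/Out/E, W/Mid/Out/N, W/Lo/In/E, W/Lo/In/N, W/Lo/Out/E, W/Lo/Out/N.

12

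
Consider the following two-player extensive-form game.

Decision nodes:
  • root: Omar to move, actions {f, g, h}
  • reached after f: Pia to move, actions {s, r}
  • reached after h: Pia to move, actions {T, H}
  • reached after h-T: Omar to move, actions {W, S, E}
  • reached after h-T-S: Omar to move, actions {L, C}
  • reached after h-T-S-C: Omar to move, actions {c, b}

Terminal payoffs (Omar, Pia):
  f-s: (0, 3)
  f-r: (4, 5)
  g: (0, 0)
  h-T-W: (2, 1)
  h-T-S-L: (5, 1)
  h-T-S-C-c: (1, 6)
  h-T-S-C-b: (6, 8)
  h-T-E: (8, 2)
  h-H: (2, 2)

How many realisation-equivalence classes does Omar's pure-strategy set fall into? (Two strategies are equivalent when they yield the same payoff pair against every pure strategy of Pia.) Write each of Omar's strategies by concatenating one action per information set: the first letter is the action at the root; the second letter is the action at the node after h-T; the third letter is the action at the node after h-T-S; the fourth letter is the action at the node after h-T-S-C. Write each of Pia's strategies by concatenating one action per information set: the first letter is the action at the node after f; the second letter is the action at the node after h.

7

Omar has 36 pure strategies: fWLc, fWLb, fWCc, fWCb, fSLc, fSLb, fSCc, fSCb, fELc, fELb, fECc, fECb, gWLc, gWLb, gWCc, gWCb, gSLc, gSLb, gSCc, gSCb, gELc, gELb, gECc, gECb, hWLc, hWLb, hWCc, hWCb, hSLc, hSLb, hSCc, hSCb, hELc, hELb, hECc, hECb. Columns: sT, sH, rT, rH.
{fWLc, fWLb, fWCc, fWCb, fSLc, fSLb, fSCc, fSCb, fELc, fELb, fECc, fECb} → row (0,3) (0,3) (4,5) (4,5)
{gWLc, gWLb, gWCc, gWCb, gSLc, gSLb, gSCc, gSCb, gELc, gELb, gECc, gECb} → row (0,0) (0,0) (0,0) (0,0)
{hWLc, hWLb, hWCc, hWCb} → row (2,1) (2,2) (2,1) (2,2)
{hSLc, hSLb} → row (5,1) (2,2) (5,1) (2,2)
{hSCc} → row (1,6) (2,2) (1,6) (2,2)
{hSCb} → row (6,8) (2,2) (6,8) (2,2)
{hELc, hELb, hECc, hECb} → row (8,2) (2,2) (8,2) (2,2)
That's 7 distinct rows out of 36 strategies.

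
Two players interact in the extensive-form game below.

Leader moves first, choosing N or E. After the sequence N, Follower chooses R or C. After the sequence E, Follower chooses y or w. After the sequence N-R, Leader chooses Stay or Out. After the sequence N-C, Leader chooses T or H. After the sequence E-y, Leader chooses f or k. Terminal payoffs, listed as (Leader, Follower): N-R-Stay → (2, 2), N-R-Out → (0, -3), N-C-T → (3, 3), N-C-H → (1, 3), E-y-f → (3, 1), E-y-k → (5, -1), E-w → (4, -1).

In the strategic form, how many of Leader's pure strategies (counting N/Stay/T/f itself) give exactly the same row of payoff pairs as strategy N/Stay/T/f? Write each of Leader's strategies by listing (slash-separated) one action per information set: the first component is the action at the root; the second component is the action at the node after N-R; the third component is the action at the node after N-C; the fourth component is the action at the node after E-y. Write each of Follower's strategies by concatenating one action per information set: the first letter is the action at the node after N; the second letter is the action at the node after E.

Row for N/Stay/T/f (columns Ry, Rw, Cy, Cw): (2,2) (2,2) (3,3) (3,3).
Under N/Stay/T/f, Leader's choice at the node after E-y can never be reached regardless of what Follower does, so varying those choices leaves every outcome unchanged.
Holding the reachable choices fixed and varying the unreachable one freely already gives 2 equivalent strategies.
No other strategy reproduces this row, so those 2 are the full class: N/Stay/T/f, N/Stay/T/k.

2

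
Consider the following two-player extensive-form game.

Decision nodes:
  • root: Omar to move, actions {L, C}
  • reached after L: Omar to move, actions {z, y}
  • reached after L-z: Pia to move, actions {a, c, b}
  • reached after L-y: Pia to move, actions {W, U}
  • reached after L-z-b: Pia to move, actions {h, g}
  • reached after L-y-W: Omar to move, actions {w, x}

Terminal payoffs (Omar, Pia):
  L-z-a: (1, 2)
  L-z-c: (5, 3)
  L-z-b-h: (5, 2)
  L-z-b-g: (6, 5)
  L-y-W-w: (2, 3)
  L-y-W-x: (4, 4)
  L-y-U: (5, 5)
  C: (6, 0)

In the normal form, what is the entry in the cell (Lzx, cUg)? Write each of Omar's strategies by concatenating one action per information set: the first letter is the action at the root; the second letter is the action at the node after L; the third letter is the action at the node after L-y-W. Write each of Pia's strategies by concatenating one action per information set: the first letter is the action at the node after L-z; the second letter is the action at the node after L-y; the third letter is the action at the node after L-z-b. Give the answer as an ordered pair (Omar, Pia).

(5, 3)

Trace the play path from the root:
  Omar plays L
  Omar plays z at [L]
  Pia plays c at [L-z]
→ terminal payoff (5, 3).
(Omar's choice at the node after L-y-W is never reached on this path, so it doesn't affect the outcome.)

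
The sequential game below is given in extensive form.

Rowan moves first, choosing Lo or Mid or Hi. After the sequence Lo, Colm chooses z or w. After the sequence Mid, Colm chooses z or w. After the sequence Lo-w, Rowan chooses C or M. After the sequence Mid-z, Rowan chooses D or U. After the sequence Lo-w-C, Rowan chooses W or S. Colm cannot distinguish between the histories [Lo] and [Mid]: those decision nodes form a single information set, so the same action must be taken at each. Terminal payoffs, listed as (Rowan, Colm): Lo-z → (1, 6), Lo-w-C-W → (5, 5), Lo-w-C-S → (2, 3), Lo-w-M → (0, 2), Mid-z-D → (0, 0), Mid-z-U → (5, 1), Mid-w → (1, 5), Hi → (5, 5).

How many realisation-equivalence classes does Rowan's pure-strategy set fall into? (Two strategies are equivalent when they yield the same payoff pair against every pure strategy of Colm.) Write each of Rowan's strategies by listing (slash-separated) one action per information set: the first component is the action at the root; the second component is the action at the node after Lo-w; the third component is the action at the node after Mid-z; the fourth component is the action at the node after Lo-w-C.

Rowan has 24 pure strategies: Lo/C/D/W, Lo/C/D/S, Lo/C/U/W, Lo/C/U/S, Lo/M/D/W, Lo/M/D/S, Lo/M/U/W, Lo/M/U/S, Mid/C/D/W, Mid/C/D/S, Mid/C/U/W, Mid/C/U/S, Mid/M/D/W, Mid/M/D/S, Mid/M/U/W, Mid/M/U/S, Hi/C/D/W, Hi/C/D/S, Hi/C/U/W, Hi/C/U/S, Hi/M/D/W, Hi/M/D/S, Hi/M/U/W, Hi/M/U/S. Columns: z, w.
{Lo/C/D/W, Lo/C/U/W} → row (1,6) (5,5)
{Lo/C/D/S, Lo/C/U/S} → row (1,6) (2,3)
{Lo/M/D/W, Lo/M/D/S, Lo/M/U/W, Lo/M/U/S} → row (1,6) (0,2)
{Mid/C/D/W, Mid/C/D/S, Mid/M/D/W, Mid/M/D/S} → row (0,0) (1,5)
{Mid/C/U/W, Mid/C/U/S, Mid/M/U/W, Mid/M/U/S} → row (5,1) (1,5)
{Hi/C/D/W, Hi/C/D/S, Hi/C/U/W, Hi/C/U/S, Hi/M/D/W, Hi/M/D/S, Hi/M/U/W, Hi/M/U/S} → row (5,5) (5,5)
That's 6 distinct rows out of 24 strategies.

6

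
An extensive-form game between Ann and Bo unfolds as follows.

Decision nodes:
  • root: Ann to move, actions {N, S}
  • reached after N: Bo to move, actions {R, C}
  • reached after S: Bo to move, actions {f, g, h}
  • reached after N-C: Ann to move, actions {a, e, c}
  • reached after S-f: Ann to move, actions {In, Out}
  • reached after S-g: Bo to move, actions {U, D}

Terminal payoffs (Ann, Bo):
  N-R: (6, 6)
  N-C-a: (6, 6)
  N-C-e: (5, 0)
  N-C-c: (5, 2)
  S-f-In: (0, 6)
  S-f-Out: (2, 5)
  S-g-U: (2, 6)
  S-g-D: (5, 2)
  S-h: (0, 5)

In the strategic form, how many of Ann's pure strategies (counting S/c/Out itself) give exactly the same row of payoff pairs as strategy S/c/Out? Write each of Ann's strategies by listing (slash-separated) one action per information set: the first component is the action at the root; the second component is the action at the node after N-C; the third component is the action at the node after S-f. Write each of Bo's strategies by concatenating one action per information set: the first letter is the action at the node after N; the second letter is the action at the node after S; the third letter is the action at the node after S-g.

Row for S/c/Out (columns RfU, RfD, RgU, RgD, RhU, RhD, CfU, CfD, CgU, CgD, ChU, ChD): (2,5) (2,5) (2,6) (5,2) (0,5) (0,5) (2,5) (2,5) (2,6) (5,2) (0,5) (0,5).
Under S/c/Out, Ann's choice at the node after N-C can never be reached regardless of what Bo does, so varying those choices leaves every outcome unchanged.
Holding the reachable choices fixed and varying the unreachable one freely already gives 3 equivalent strategies.
No other strategy reproduces this row, so those 3 are the full class: S/a/Out, S/e/Out, S/c/Out.

3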